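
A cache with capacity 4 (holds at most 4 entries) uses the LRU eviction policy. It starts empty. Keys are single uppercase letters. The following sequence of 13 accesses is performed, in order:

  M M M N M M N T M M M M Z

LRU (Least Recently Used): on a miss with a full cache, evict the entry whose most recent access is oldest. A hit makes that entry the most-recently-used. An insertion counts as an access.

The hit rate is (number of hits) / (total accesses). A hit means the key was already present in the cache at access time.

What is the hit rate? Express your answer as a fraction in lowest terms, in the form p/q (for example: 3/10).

Answer: 9/13

Derivation:
LRU simulation (capacity=4):
  1. access M: MISS. Cache (LRU->MRU): [M]
  2. access M: HIT. Cache (LRU->MRU): [M]
  3. access M: HIT. Cache (LRU->MRU): [M]
  4. access N: MISS. Cache (LRU->MRU): [M N]
  5. access M: HIT. Cache (LRU->MRU): [N M]
  6. access M: HIT. Cache (LRU->MRU): [N M]
  7. access N: HIT. Cache (LRU->MRU): [M N]
  8. access T: MISS. Cache (LRU->MRU): [M N T]
  9. access M: HIT. Cache (LRU->MRU): [N T M]
  10. access M: HIT. Cache (LRU->MRU): [N T M]
  11. access M: HIT. Cache (LRU->MRU): [N T M]
  12. access M: HIT. Cache (LRU->MRU): [N T M]
  13. access Z: MISS. Cache (LRU->MRU): [N T M Z]
Total: 9 hits, 4 misses, 0 evictions

Hit rate = 9/13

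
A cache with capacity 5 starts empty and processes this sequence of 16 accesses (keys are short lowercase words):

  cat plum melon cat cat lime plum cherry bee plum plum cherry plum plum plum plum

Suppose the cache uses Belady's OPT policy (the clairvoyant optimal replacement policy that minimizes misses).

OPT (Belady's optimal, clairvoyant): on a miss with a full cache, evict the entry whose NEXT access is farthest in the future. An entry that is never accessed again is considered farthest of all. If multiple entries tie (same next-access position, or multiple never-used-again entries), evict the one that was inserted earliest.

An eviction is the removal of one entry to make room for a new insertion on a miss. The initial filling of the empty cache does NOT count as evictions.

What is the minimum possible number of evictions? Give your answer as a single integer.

OPT (Belady) simulation (capacity=5):
  1. access cat: MISS. Cache: [cat]
  2. access plum: MISS. Cache: [cat plum]
  3. access melon: MISS. Cache: [cat plum melon]
  4. access cat: HIT. Next use of cat: step 5. Cache: [cat plum melon]
  5. access cat: HIT. Next use of cat: never. Cache: [cat plum melon]
  6. access lime: MISS. Cache: [cat plum melon lime]
  7. access plum: HIT. Next use of plum: step 10. Cache: [cat plum melon lime]
  8. access cherry: MISS. Cache: [cat plum melon lime cherry]
  9. access bee: MISS, evict cat (next use: never). Cache: [plum melon lime cherry bee]
  10. access plum: HIT. Next use of plum: step 11. Cache: [plum melon lime cherry bee]
  11. access plum: HIT. Next use of plum: step 13. Cache: [plum melon lime cherry bee]
  12. access cherry: HIT. Next use of cherry: never. Cache: [plum melon lime cherry bee]
  13. access plum: HIT. Next use of plum: step 14. Cache: [plum melon lime cherry bee]
  14. access plum: HIT. Next use of plum: step 15. Cache: [plum melon lime cherry bee]
  15. access plum: HIT. Next use of plum: step 16. Cache: [plum melon lime cherry bee]
  16. access plum: HIT. Next use of plum: never. Cache: [plum melon lime cherry bee]
Total: 10 hits, 6 misses, 1 evictions

Answer: 1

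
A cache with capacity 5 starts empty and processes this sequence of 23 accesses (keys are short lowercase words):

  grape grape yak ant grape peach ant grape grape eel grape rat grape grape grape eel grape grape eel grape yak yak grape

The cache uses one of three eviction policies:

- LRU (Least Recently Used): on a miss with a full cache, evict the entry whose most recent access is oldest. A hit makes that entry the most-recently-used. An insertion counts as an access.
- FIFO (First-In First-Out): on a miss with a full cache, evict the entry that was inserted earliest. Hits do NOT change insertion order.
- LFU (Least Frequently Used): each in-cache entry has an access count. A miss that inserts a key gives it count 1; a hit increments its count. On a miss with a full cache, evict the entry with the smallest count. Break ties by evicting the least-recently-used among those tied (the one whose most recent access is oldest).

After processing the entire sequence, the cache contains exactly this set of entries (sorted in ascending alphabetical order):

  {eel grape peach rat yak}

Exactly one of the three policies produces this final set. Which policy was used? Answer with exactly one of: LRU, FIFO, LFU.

Simulating under each policy and comparing final sets:
  LRU: final set = {ant eel grape rat yak} -> differs
  FIFO: final set = {eel grape peach rat yak} -> MATCHES target
  LFU: final set = {ant eel grape rat yak} -> differs
Only FIFO produces the target set.

Answer: FIFO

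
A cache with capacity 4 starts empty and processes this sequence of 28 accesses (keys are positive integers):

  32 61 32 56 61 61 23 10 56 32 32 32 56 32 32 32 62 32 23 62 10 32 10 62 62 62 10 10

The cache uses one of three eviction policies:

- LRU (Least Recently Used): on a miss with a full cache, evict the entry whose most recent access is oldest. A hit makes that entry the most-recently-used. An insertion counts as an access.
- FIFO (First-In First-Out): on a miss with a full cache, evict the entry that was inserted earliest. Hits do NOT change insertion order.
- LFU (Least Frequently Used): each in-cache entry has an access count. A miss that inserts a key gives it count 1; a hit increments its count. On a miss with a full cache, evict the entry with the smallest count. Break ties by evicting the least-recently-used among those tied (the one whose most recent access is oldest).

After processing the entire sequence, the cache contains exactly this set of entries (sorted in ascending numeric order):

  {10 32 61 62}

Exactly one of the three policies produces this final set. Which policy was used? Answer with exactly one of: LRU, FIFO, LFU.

Simulating under each policy and comparing final sets:
  LRU: final set = {10 23 32 62} -> differs
  FIFO: final set = {10 23 32 62} -> differs
  LFU: final set = {10 32 61 62} -> MATCHES target
Only LFU produces the target set.

Answer: LFU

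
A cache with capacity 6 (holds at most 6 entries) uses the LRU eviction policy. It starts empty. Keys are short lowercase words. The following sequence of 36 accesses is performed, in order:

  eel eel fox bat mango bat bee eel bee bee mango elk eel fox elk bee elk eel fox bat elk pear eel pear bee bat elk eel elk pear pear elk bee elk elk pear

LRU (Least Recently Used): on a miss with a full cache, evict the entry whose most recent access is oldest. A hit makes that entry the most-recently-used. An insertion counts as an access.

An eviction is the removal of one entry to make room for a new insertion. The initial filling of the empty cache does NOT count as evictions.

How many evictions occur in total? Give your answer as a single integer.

LRU simulation (capacity=6):
  1. access eel: MISS. Cache (LRU->MRU): [eel]
  2. access eel: HIT. Cache (LRU->MRU): [eel]
  3. access fox: MISS. Cache (LRU->MRU): [eel fox]
  4. access bat: MISS. Cache (LRU->MRU): [eel fox bat]
  5. access mango: MISS. Cache (LRU->MRU): [eel fox bat mango]
  6. access bat: HIT. Cache (LRU->MRU): [eel fox mango bat]
  7. access bee: MISS. Cache (LRU->MRU): [eel fox mango bat bee]
  8. access eel: HIT. Cache (LRU->MRU): [fox mango bat bee eel]
  9. access bee: HIT. Cache (LRU->MRU): [fox mango bat eel bee]
  10. access bee: HIT. Cache (LRU->MRU): [fox mango bat eel bee]
  11. access mango: HIT. Cache (LRU->MRU): [fox bat eel bee mango]
  12. access elk: MISS. Cache (LRU->MRU): [fox bat eel bee mango elk]
  13. access eel: HIT. Cache (LRU->MRU): [fox bat bee mango elk eel]
  14. access fox: HIT. Cache (LRU->MRU): [bat bee mango elk eel fox]
  15. access elk: HIT. Cache (LRU->MRU): [bat bee mango eel fox elk]
  16. access bee: HIT. Cache (LRU->MRU): [bat mango eel fox elk bee]
  17. access elk: HIT. Cache (LRU->MRU): [bat mango eel fox bee elk]
  18. access eel: HIT. Cache (LRU->MRU): [bat mango fox bee elk eel]
  19. access fox: HIT. Cache (LRU->MRU): [bat mango bee elk eel fox]
  20. access bat: HIT. Cache (LRU->MRU): [mango bee elk eel fox bat]
  21. access elk: HIT. Cache (LRU->MRU): [mango bee eel fox bat elk]
  22. access pear: MISS, evict mango. Cache (LRU->MRU): [bee eel fox bat elk pear]
  23. access eel: HIT. Cache (LRU->MRU): [bee fox bat elk pear eel]
  24. access pear: HIT. Cache (LRU->MRU): [bee fox bat elk eel pear]
  25. access bee: HIT. Cache (LRU->MRU): [fox bat elk eel pear bee]
  26. access bat: HIT. Cache (LRU->MRU): [fox elk eel pear bee bat]
  27. access elk: HIT. Cache (LRU->MRU): [fox eel pear bee bat elk]
  28. access eel: HIT. Cache (LRU->MRU): [fox pear bee bat elk eel]
  29. access elk: HIT. Cache (LRU->MRU): [fox pear bee bat eel elk]
  30. access pear: HIT. Cache (LRU->MRU): [fox bee bat eel elk pear]
  31. access pear: HIT. Cache (LRU->MRU): [fox bee bat eel elk pear]
  32. access elk: HIT. Cache (LRU->MRU): [fox bee bat eel pear elk]
  33. access bee: HIT. Cache (LRU->MRU): [fox bat eel pear elk bee]
  34. access elk: HIT. Cache (LRU->MRU): [fox bat eel pear bee elk]
  35. access elk: HIT. Cache (LRU->MRU): [fox bat eel pear bee elk]
  36. access pear: HIT. Cache (LRU->MRU): [fox bat eel bee elk pear]
Total: 29 hits, 7 misses, 1 evictions

Answer: 1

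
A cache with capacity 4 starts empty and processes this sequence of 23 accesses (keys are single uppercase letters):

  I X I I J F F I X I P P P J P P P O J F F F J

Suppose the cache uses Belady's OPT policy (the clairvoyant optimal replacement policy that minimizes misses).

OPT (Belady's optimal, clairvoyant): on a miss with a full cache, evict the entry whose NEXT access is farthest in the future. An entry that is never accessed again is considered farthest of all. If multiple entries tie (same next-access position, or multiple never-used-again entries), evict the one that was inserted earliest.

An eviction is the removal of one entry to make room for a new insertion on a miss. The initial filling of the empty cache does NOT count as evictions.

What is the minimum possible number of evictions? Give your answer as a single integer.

Answer: 2

Derivation:
OPT (Belady) simulation (capacity=4):
  1. access I: MISS. Cache: [I]
  2. access X: MISS. Cache: [I X]
  3. access I: HIT. Next use of I: step 4. Cache: [I X]
  4. access I: HIT. Next use of I: step 8. Cache: [I X]
  5. access J: MISS. Cache: [I X J]
  6. access F: MISS. Cache: [I X J F]
  7. access F: HIT. Next use of F: step 20. Cache: [I X J F]
  8. access I: HIT. Next use of I: step 10. Cache: [I X J F]
  9. access X: HIT. Next use of X: never. Cache: [I X J F]
  10. access I: HIT. Next use of I: never. Cache: [I X J F]
  11. access P: MISS, evict I (next use: never). Cache: [X J F P]
  12. access P: HIT. Next use of P: step 13. Cache: [X J F P]
  13. access P: HIT. Next use of P: step 15. Cache: [X J F P]
  14. access J: HIT. Next use of J: step 19. Cache: [X J F P]
  15. access P: HIT. Next use of P: step 16. Cache: [X J F P]
  16. access P: HIT. Next use of P: step 17. Cache: [X J F P]
  17. access P: HIT. Next use of P: never. Cache: [X J F P]
  18. access O: MISS, evict X (next use: never). Cache: [J F P O]
  19. access J: HIT. Next use of J: step 23. Cache: [J F P O]
  20. access F: HIT. Next use of F: step 21. Cache: [J F P O]
  21. access F: HIT. Next use of F: step 22. Cache: [J F P O]
  22. access F: HIT. Next use of F: never. Cache: [J F P O]
  23. access J: HIT. Next use of J: never. Cache: [J F P O]
Total: 17 hits, 6 misses, 2 evictions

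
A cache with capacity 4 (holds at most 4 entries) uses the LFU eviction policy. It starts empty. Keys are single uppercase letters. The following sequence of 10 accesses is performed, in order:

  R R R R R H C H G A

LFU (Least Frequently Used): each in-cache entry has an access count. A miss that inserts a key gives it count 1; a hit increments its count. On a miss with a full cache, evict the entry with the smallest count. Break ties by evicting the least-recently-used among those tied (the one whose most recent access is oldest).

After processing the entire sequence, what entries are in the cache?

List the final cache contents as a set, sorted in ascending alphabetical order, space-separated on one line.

Answer: A G H R

Derivation:
LFU simulation (capacity=4):
  1. access R: MISS. Cache: [R(c=1)]
  2. access R: HIT, count now 2. Cache: [R(c=2)]
  3. access R: HIT, count now 3. Cache: [R(c=3)]
  4. access R: HIT, count now 4. Cache: [R(c=4)]
  5. access R: HIT, count now 5. Cache: [R(c=5)]
  6. access H: MISS. Cache: [H(c=1) R(c=5)]
  7. access C: MISS. Cache: [H(c=1) C(c=1) R(c=5)]
  8. access H: HIT, count now 2. Cache: [C(c=1) H(c=2) R(c=5)]
  9. access G: MISS. Cache: [C(c=1) G(c=1) H(c=2) R(c=5)]
  10. access A: MISS, evict C(c=1). Cache: [G(c=1) A(c=1) H(c=2) R(c=5)]
Total: 5 hits, 5 misses, 1 evictions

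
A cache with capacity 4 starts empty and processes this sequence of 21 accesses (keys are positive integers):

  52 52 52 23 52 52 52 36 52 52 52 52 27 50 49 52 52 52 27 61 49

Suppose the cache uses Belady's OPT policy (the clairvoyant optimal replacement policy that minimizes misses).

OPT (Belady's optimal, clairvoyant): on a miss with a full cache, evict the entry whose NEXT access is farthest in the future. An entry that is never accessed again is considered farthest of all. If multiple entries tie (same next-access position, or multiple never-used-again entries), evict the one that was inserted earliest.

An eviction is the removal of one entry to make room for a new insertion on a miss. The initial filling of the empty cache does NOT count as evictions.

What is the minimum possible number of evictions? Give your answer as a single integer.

OPT (Belady) simulation (capacity=4):
  1. access 52: MISS. Cache: [52]
  2. access 52: HIT. Next use of 52: step 3. Cache: [52]
  3. access 52: HIT. Next use of 52: step 5. Cache: [52]
  4. access 23: MISS. Cache: [52 23]
  5. access 52: HIT. Next use of 52: step 6. Cache: [52 23]
  6. access 52: HIT. Next use of 52: step 7. Cache: [52 23]
  7. access 52: HIT. Next use of 52: step 9. Cache: [52 23]
  8. access 36: MISS. Cache: [52 23 36]
  9. access 52: HIT. Next use of 52: step 10. Cache: [52 23 36]
  10. access 52: HIT. Next use of 52: step 11. Cache: [52 23 36]
  11. access 52: HIT. Next use of 52: step 12. Cache: [52 23 36]
  12. access 52: HIT. Next use of 52: step 16. Cache: [52 23 36]
  13. access 27: MISS. Cache: [52 23 36 27]
  14. access 50: MISS, evict 23 (next use: never). Cache: [52 36 27 50]
  15. access 49: MISS, evict 36 (next use: never). Cache: [52 27 50 49]
  16. access 52: HIT. Next use of 52: step 17. Cache: [52 27 50 49]
  17. access 52: HIT. Next use of 52: step 18. Cache: [52 27 50 49]
  18. access 52: HIT. Next use of 52: never. Cache: [52 27 50 49]
  19. access 27: HIT. Next use of 27: never. Cache: [52 27 50 49]
  20. access 61: MISS, evict 52 (next use: never). Cache: [27 50 49 61]
  21. access 49: HIT. Next use of 49: never. Cache: [27 50 49 61]
Total: 14 hits, 7 misses, 3 evictions

Answer: 3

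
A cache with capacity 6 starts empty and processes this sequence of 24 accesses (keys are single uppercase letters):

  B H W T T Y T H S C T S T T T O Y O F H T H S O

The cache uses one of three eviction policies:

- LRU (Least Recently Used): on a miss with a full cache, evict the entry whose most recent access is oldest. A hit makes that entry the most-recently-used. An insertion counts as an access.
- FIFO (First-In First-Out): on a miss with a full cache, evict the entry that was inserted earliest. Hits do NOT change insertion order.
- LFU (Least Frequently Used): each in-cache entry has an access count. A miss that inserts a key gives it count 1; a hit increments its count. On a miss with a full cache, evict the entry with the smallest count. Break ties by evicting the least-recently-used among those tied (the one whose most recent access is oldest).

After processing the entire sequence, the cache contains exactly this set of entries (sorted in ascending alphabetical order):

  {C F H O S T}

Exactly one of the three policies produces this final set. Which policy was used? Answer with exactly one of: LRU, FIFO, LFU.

Simulating under each policy and comparing final sets:
  LRU: final set = {F H O S T Y} -> differs
  FIFO: final set = {C F H O S T} -> MATCHES target
  LFU: final set = {F H O S T Y} -> differs
Only FIFO produces the target set.

Answer: FIFO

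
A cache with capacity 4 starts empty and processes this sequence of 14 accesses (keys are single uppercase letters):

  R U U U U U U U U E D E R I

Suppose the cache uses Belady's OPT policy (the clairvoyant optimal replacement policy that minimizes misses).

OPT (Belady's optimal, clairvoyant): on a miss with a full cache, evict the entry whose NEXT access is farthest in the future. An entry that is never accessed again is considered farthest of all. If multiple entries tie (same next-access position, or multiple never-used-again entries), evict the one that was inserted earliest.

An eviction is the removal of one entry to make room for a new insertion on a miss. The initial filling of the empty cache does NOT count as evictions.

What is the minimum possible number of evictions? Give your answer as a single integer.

Answer: 1

Derivation:
OPT (Belady) simulation (capacity=4):
  1. access R: MISS. Cache: [R]
  2. access U: MISS. Cache: [R U]
  3. access U: HIT. Next use of U: step 4. Cache: [R U]
  4. access U: HIT. Next use of U: step 5. Cache: [R U]
  5. access U: HIT. Next use of U: step 6. Cache: [R U]
  6. access U: HIT. Next use of U: step 7. Cache: [R U]
  7. access U: HIT. Next use of U: step 8. Cache: [R U]
  8. access U: HIT. Next use of U: step 9. Cache: [R U]
  9. access U: HIT. Next use of U: never. Cache: [R U]
  10. access E: MISS. Cache: [R U E]
  11. access D: MISS. Cache: [R U E D]
  12. access E: HIT. Next use of E: never. Cache: [R U E D]
  13. access R: HIT. Next use of R: never. Cache: [R U E D]
  14. access I: MISS, evict R (next use: never). Cache: [U E D I]
Total: 9 hits, 5 misses, 1 evictions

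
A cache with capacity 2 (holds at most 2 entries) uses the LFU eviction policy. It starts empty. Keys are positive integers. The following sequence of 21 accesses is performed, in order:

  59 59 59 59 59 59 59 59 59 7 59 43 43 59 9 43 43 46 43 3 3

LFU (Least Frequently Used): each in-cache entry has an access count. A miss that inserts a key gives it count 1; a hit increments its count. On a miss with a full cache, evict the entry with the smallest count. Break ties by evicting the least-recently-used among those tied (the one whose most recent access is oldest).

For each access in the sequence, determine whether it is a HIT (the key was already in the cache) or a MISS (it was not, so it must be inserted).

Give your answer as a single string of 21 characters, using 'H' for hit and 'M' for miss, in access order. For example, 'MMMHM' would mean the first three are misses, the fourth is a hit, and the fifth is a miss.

Answer: MHHHHHHHHMHMHHMMHMMMH

Derivation:
LFU simulation (capacity=2):
  1. access 59: MISS. Cache: [59(c=1)]
  2. access 59: HIT, count now 2. Cache: [59(c=2)]
  3. access 59: HIT, count now 3. Cache: [59(c=3)]
  4. access 59: HIT, count now 4. Cache: [59(c=4)]
  5. access 59: HIT, count now 5. Cache: [59(c=5)]
  6. access 59: HIT, count now 6. Cache: [59(c=6)]
  7. access 59: HIT, count now 7. Cache: [59(c=7)]
  8. access 59: HIT, count now 8. Cache: [59(c=8)]
  9. access 59: HIT, count now 9. Cache: [59(c=9)]
  10. access 7: MISS. Cache: [7(c=1) 59(c=9)]
  11. access 59: HIT, count now 10. Cache: [7(c=1) 59(c=10)]
  12. access 43: MISS, evict 7(c=1). Cache: [43(c=1) 59(c=10)]
  13. access 43: HIT, count now 2. Cache: [43(c=2) 59(c=10)]
  14. access 59: HIT, count now 11. Cache: [43(c=2) 59(c=11)]
  15. access 9: MISS, evict 43(c=2). Cache: [9(c=1) 59(c=11)]
  16. access 43: MISS, evict 9(c=1). Cache: [43(c=1) 59(c=11)]
  17. access 43: HIT, count now 2. Cache: [43(c=2) 59(c=11)]
  18. access 46: MISS, evict 43(c=2). Cache: [46(c=1) 59(c=11)]
  19. access 43: MISS, evict 46(c=1). Cache: [43(c=1) 59(c=11)]
  20. access 3: MISS, evict 43(c=1). Cache: [3(c=1) 59(c=11)]
  21. access 3: HIT, count now 2. Cache: [3(c=2) 59(c=11)]
Total: 13 hits, 8 misses, 6 evictions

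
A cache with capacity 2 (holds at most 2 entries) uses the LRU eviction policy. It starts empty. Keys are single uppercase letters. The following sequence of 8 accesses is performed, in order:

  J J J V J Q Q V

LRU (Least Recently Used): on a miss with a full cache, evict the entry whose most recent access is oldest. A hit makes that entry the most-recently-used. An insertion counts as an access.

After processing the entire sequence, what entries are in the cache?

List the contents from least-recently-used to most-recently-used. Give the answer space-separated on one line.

Answer: Q V

Derivation:
LRU simulation (capacity=2):
  1. access J: MISS. Cache (LRU->MRU): [J]
  2. access J: HIT. Cache (LRU->MRU): [J]
  3. access J: HIT. Cache (LRU->MRU): [J]
  4. access V: MISS. Cache (LRU->MRU): [J V]
  5. access J: HIT. Cache (LRU->MRU): [V J]
  6. access Q: MISS, evict V. Cache (LRU->MRU): [J Q]
  7. access Q: HIT. Cache (LRU->MRU): [J Q]
  8. access V: MISS, evict J. Cache (LRU->MRU): [Q V]
Total: 4 hits, 4 misses, 2 evictions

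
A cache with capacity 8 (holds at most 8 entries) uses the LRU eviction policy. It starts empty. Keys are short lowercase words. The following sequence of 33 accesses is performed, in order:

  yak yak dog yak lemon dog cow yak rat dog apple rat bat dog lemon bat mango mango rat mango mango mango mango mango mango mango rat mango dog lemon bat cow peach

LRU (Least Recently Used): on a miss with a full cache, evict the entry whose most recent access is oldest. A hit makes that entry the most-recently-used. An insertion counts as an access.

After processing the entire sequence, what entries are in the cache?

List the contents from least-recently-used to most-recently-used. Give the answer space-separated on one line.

Answer: apple rat mango dog lemon bat cow peach

Derivation:
LRU simulation (capacity=8):
  1. access yak: MISS. Cache (LRU->MRU): [yak]
  2. access yak: HIT. Cache (LRU->MRU): [yak]
  3. access dog: MISS. Cache (LRU->MRU): [yak dog]
  4. access yak: HIT. Cache (LRU->MRU): [dog yak]
  5. access lemon: MISS. Cache (LRU->MRU): [dog yak lemon]
  6. access dog: HIT. Cache (LRU->MRU): [yak lemon dog]
  7. access cow: MISS. Cache (LRU->MRU): [yak lemon dog cow]
  8. access yak: HIT. Cache (LRU->MRU): [lemon dog cow yak]
  9. access rat: MISS. Cache (LRU->MRU): [lemon dog cow yak rat]
  10. access dog: HIT. Cache (LRU->MRU): [lemon cow yak rat dog]
  11. access apple: MISS. Cache (LRU->MRU): [lemon cow yak rat dog apple]
  12. access rat: HIT. Cache (LRU->MRU): [lemon cow yak dog apple rat]
  13. access bat: MISS. Cache (LRU->MRU): [lemon cow yak dog apple rat bat]
  14. access dog: HIT. Cache (LRU->MRU): [lemon cow yak apple rat bat dog]
  15. access lemon: HIT. Cache (LRU->MRU): [cow yak apple rat bat dog lemon]
  16. access bat: HIT. Cache (LRU->MRU): [cow yak apple rat dog lemon bat]
  17. access mango: MISS. Cache (LRU->MRU): [cow yak apple rat dog lemon bat mango]
  18. access mango: HIT. Cache (LRU->MRU): [cow yak apple rat dog lemon bat mango]
  19. access rat: HIT. Cache (LRU->MRU): [cow yak apple dog lemon bat mango rat]
  20. access mango: HIT. Cache (LRU->MRU): [cow yak apple dog lemon bat rat mango]
  21. access mango: HIT. Cache (LRU->MRU): [cow yak apple dog lemon bat rat mango]
  22. access mango: HIT. Cache (LRU->MRU): [cow yak apple dog lemon bat rat mango]
  23. access mango: HIT. Cache (LRU->MRU): [cow yak apple dog lemon bat rat mango]
  24. access mango: HIT. Cache (LRU->MRU): [cow yak apple dog lemon bat rat mango]
  25. access mango: HIT. Cache (LRU->MRU): [cow yak apple dog lemon bat rat mango]
  26. access mango: HIT. Cache (LRU->MRU): [cow yak apple dog lemon bat rat mango]
  27. access rat: HIT. Cache (LRU->MRU): [cow yak apple dog lemon bat mango rat]
  28. access mango: HIT. Cache (LRU->MRU): [cow yak apple dog lemon bat rat mango]
  29. access dog: HIT. Cache (LRU->MRU): [cow yak apple lemon bat rat mango dog]
  30. access lemon: HIT. Cache (LRU->MRU): [cow yak apple bat rat mango dog lemon]
  31. access bat: HIT. Cache (LRU->MRU): [cow yak apple rat mango dog lemon bat]
  32. access cow: HIT. Cache (LRU->MRU): [yak apple rat mango dog lemon bat cow]
  33. access peach: MISS, evict yak. Cache (LRU->MRU): [apple rat mango dog lemon bat cow peach]
Total: 24 hits, 9 misses, 1 evictions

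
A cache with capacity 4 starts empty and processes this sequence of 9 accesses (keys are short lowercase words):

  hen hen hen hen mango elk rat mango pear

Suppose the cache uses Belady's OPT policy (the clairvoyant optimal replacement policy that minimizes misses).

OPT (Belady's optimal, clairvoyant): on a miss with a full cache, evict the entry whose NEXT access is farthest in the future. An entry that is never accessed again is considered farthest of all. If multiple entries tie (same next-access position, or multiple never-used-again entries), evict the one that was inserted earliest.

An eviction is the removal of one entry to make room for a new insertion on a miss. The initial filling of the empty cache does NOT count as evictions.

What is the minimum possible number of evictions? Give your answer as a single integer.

OPT (Belady) simulation (capacity=4):
  1. access hen: MISS. Cache: [hen]
  2. access hen: HIT. Next use of hen: step 3. Cache: [hen]
  3. access hen: HIT. Next use of hen: step 4. Cache: [hen]
  4. access hen: HIT. Next use of hen: never. Cache: [hen]
  5. access mango: MISS. Cache: [hen mango]
  6. access elk: MISS. Cache: [hen mango elk]
  7. access rat: MISS. Cache: [hen mango elk rat]
  8. access mango: HIT. Next use of mango: never. Cache: [hen mango elk rat]
  9. access pear: MISS, evict hen (next use: never). Cache: [mango elk rat pear]
Total: 4 hits, 5 misses, 1 evictions

Answer: 1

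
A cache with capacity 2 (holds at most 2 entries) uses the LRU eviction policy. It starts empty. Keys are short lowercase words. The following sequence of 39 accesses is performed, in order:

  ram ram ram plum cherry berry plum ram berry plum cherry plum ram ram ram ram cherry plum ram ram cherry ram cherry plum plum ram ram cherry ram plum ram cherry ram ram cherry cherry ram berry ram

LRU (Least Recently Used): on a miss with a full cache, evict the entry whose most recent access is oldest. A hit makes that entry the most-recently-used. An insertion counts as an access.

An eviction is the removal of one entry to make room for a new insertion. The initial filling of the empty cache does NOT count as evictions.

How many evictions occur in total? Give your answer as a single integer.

LRU simulation (capacity=2):
  1. access ram: MISS. Cache (LRU->MRU): [ram]
  2. access ram: HIT. Cache (LRU->MRU): [ram]
  3. access ram: HIT. Cache (LRU->MRU): [ram]
  4. access plum: MISS. Cache (LRU->MRU): [ram plum]
  5. access cherry: MISS, evict ram. Cache (LRU->MRU): [plum cherry]
  6. access berry: MISS, evict plum. Cache (LRU->MRU): [cherry berry]
  7. access plum: MISS, evict cherry. Cache (LRU->MRU): [berry plum]
  8. access ram: MISS, evict berry. Cache (LRU->MRU): [plum ram]
  9. access berry: MISS, evict plum. Cache (LRU->MRU): [ram berry]
  10. access plum: MISS, evict ram. Cache (LRU->MRU): [berry plum]
  11. access cherry: MISS, evict berry. Cache (LRU->MRU): [plum cherry]
  12. access plum: HIT. Cache (LRU->MRU): [cherry plum]
  13. access ram: MISS, evict cherry. Cache (LRU->MRU): [plum ram]
  14. access ram: HIT. Cache (LRU->MRU): [plum ram]
  15. access ram: HIT. Cache (LRU->MRU): [plum ram]
  16. access ram: HIT. Cache (LRU->MRU): [plum ram]
  17. access cherry: MISS, evict plum. Cache (LRU->MRU): [ram cherry]
  18. access plum: MISS, evict ram. Cache (LRU->MRU): [cherry plum]
  19. access ram: MISS, evict cherry. Cache (LRU->MRU): [plum ram]
  20. access ram: HIT. Cache (LRU->MRU): [plum ram]
  21. access cherry: MISS, evict plum. Cache (LRU->MRU): [ram cherry]
  22. access ram: HIT. Cache (LRU->MRU): [cherry ram]
  23. access cherry: HIT. Cache (LRU->MRU): [ram cherry]
  24. access plum: MISS, evict ram. Cache (LRU->MRU): [cherry plum]
  25. access plum: HIT. Cache (LRU->MRU): [cherry plum]
  26. access ram: MISS, evict cherry. Cache (LRU->MRU): [plum ram]
  27. access ram: HIT. Cache (LRU->MRU): [plum ram]
  28. access cherry: MISS, evict plum. Cache (LRU->MRU): [ram cherry]
  29. access ram: HIT. Cache (LRU->MRU): [cherry ram]
  30. access plum: MISS, evict cherry. Cache (LRU->MRU): [ram plum]
  31. access ram: HIT. Cache (LRU->MRU): [plum ram]
  32. access cherry: MISS, evict plum. Cache (LRU->MRU): [ram cherry]
  33. access ram: HIT. Cache (LRU->MRU): [cherry ram]
  34. access ram: HIT. Cache (LRU->MRU): [cherry ram]
  35. access cherry: HIT. Cache (LRU->MRU): [ram cherry]
  36. access cherry: HIT. Cache (LRU->MRU): [ram cherry]
  37. access ram: HIT. Cache (LRU->MRU): [cherry ram]
  38. access berry: MISS, evict cherry. Cache (LRU->MRU): [ram berry]
  39. access ram: HIT. Cache (LRU->MRU): [berry ram]
Total: 19 hits, 20 misses, 18 evictions

Answer: 18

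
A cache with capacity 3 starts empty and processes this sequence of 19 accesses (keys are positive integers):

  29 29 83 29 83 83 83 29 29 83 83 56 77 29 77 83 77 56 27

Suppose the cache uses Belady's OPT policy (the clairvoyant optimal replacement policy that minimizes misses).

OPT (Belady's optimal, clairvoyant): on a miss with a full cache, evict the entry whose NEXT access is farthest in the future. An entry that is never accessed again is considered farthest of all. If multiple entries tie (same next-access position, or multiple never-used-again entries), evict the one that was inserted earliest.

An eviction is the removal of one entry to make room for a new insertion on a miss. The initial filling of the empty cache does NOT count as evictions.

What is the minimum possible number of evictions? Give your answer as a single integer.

OPT (Belady) simulation (capacity=3):
  1. access 29: MISS. Cache: [29]
  2. access 29: HIT. Next use of 29: step 4. Cache: [29]
  3. access 83: MISS. Cache: [29 83]
  4. access 29: HIT. Next use of 29: step 8. Cache: [29 83]
  5. access 83: HIT. Next use of 83: step 6. Cache: [29 83]
  6. access 83: HIT. Next use of 83: step 7. Cache: [29 83]
  7. access 83: HIT. Next use of 83: step 10. Cache: [29 83]
  8. access 29: HIT. Next use of 29: step 9. Cache: [29 83]
  9. access 29: HIT. Next use of 29: step 14. Cache: [29 83]
  10. access 83: HIT. Next use of 83: step 11. Cache: [29 83]
  11. access 83: HIT. Next use of 83: step 16. Cache: [29 83]
  12. access 56: MISS. Cache: [29 83 56]
  13. access 77: MISS, evict 56 (next use: step 18). Cache: [29 83 77]
  14. access 29: HIT. Next use of 29: never. Cache: [29 83 77]
  15. access 77: HIT. Next use of 77: step 17. Cache: [29 83 77]
  16. access 83: HIT. Next use of 83: never. Cache: [29 83 77]
  17. access 77: HIT. Next use of 77: never. Cache: [29 83 77]
  18. access 56: MISS, evict 29 (next use: never). Cache: [83 77 56]
  19. access 27: MISS, evict 83 (next use: never). Cache: [77 56 27]
Total: 13 hits, 6 misses, 3 evictions

Answer: 3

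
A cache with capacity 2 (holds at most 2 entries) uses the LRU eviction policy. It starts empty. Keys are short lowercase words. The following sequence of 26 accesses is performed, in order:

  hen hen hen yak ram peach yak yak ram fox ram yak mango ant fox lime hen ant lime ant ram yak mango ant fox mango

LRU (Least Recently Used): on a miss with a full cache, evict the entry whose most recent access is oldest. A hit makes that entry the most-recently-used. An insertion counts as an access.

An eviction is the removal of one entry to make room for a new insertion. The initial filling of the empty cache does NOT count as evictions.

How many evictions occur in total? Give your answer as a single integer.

Answer: 19

Derivation:
LRU simulation (capacity=2):
  1. access hen: MISS. Cache (LRU->MRU): [hen]
  2. access hen: HIT. Cache (LRU->MRU): [hen]
  3. access hen: HIT. Cache (LRU->MRU): [hen]
  4. access yak: MISS. Cache (LRU->MRU): [hen yak]
  5. access ram: MISS, evict hen. Cache (LRU->MRU): [yak ram]
  6. access peach: MISS, evict yak. Cache (LRU->MRU): [ram peach]
  7. access yak: MISS, evict ram. Cache (LRU->MRU): [peach yak]
  8. access yak: HIT. Cache (LRU->MRU): [peach yak]
  9. access ram: MISS, evict peach. Cache (LRU->MRU): [yak ram]
  10. access fox: MISS, evict yak. Cache (LRU->MRU): [ram fox]
  11. access ram: HIT. Cache (LRU->MRU): [fox ram]
  12. access yak: MISS, evict fox. Cache (LRU->MRU): [ram yak]
  13. access mango: MISS, evict ram. Cache (LRU->MRU): [yak mango]
  14. access ant: MISS, evict yak. Cache (LRU->MRU): [mango ant]
  15. access fox: MISS, evict mango. Cache (LRU->MRU): [ant fox]
  16. access lime: MISS, evict ant. Cache (LRU->MRU): [fox lime]
  17. access hen: MISS, evict fox. Cache (LRU->MRU): [lime hen]
  18. access ant: MISS, evict lime. Cache (LRU->MRU): [hen ant]
  19. access lime: MISS, evict hen. Cache (LRU->MRU): [ant lime]
  20. access ant: HIT. Cache (LRU->MRU): [lime ant]
  21. access ram: MISS, evict lime. Cache (LRU->MRU): [ant ram]
  22. access yak: MISS, evict ant. Cache (LRU->MRU): [ram yak]
  23. access mango: MISS, evict ram. Cache (LRU->MRU): [yak mango]
  24. access ant: MISS, evict yak. Cache (LRU->MRU): [mango ant]
  25. access fox: MISS, evict mango. Cache (LRU->MRU): [ant fox]
  26. access mango: MISS, evict ant. Cache (LRU->MRU): [fox mango]
Total: 5 hits, 21 misses, 19 evictions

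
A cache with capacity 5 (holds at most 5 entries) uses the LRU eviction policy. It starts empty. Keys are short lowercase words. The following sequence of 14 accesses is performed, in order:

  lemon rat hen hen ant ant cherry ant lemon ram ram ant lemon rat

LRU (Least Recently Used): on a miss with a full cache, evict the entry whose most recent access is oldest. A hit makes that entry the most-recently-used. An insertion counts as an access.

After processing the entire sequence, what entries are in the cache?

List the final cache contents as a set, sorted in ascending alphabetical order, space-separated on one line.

LRU simulation (capacity=5):
  1. access lemon: MISS. Cache (LRU->MRU): [lemon]
  2. access rat: MISS. Cache (LRU->MRU): [lemon rat]
  3. access hen: MISS. Cache (LRU->MRU): [lemon rat hen]
  4. access hen: HIT. Cache (LRU->MRU): [lemon rat hen]
  5. access ant: MISS. Cache (LRU->MRU): [lemon rat hen ant]
  6. access ant: HIT. Cache (LRU->MRU): [lemon rat hen ant]
  7. access cherry: MISS. Cache (LRU->MRU): [lemon rat hen ant cherry]
  8. access ant: HIT. Cache (LRU->MRU): [lemon rat hen cherry ant]
  9. access lemon: HIT. Cache (LRU->MRU): [rat hen cherry ant lemon]
  10. access ram: MISS, evict rat. Cache (LRU->MRU): [hen cherry ant lemon ram]
  11. access ram: HIT. Cache (LRU->MRU): [hen cherry ant lemon ram]
  12. access ant: HIT. Cache (LRU->MRU): [hen cherry lemon ram ant]
  13. access lemon: HIT. Cache (LRU->MRU): [hen cherry ram ant lemon]
  14. access rat: MISS, evict hen. Cache (LRU->MRU): [cherry ram ant lemon rat]
Total: 7 hits, 7 misses, 2 evictions

Answer: ant cherry lemon ram rat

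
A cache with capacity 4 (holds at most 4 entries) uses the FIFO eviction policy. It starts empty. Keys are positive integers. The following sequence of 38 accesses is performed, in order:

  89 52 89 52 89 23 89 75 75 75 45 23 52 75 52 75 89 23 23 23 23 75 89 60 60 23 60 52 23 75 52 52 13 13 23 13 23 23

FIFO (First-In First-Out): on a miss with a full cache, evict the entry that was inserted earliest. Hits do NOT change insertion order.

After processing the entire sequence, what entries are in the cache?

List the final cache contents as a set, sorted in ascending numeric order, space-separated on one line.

FIFO simulation (capacity=4):
  1. access 89: MISS. Cache (old->new): [89]
  2. access 52: MISS. Cache (old->new): [89 52]
  3. access 89: HIT. Cache (old->new): [89 52]
  4. access 52: HIT. Cache (old->new): [89 52]
  5. access 89: HIT. Cache (old->new): [89 52]
  6. access 23: MISS. Cache (old->new): [89 52 23]
  7. access 89: HIT. Cache (old->new): [89 52 23]
  8. access 75: MISS. Cache (old->new): [89 52 23 75]
  9. access 75: HIT. Cache (old->new): [89 52 23 75]
  10. access 75: HIT. Cache (old->new): [89 52 23 75]
  11. access 45: MISS, evict 89. Cache (old->new): [52 23 75 45]
  12. access 23: HIT. Cache (old->new): [52 23 75 45]
  13. access 52: HIT. Cache (old->new): [52 23 75 45]
  14. access 75: HIT. Cache (old->new): [52 23 75 45]
  15. access 52: HIT. Cache (old->new): [52 23 75 45]
  16. access 75: HIT. Cache (old->new): [52 23 75 45]
  17. access 89: MISS, evict 52. Cache (old->new): [23 75 45 89]
  18. access 23: HIT. Cache (old->new): [23 75 45 89]
  19. access 23: HIT. Cache (old->new): [23 75 45 89]
  20. access 23: HIT. Cache (old->new): [23 75 45 89]
  21. access 23: HIT. Cache (old->new): [23 75 45 89]
  22. access 75: HIT. Cache (old->new): [23 75 45 89]
  23. access 89: HIT. Cache (old->new): [23 75 45 89]
  24. access 60: MISS, evict 23. Cache (old->new): [75 45 89 60]
  25. access 60: HIT. Cache (old->new): [75 45 89 60]
  26. access 23: MISS, evict 75. Cache (old->new): [45 89 60 23]
  27. access 60: HIT. Cache (old->new): [45 89 60 23]
  28. access 52: MISS, evict 45. Cache (old->new): [89 60 23 52]
  29. access 23: HIT. Cache (old->new): [89 60 23 52]
  30. access 75: MISS, evict 89. Cache (old->new): [60 23 52 75]
  31. access 52: HIT. Cache (old->new): [60 23 52 75]
  32. access 52: HIT. Cache (old->new): [60 23 52 75]
  33. access 13: MISS, evict 60. Cache (old->new): [23 52 75 13]
  34. access 13: HIT. Cache (old->new): [23 52 75 13]
  35. access 23: HIT. Cache (old->new): [23 52 75 13]
  36. access 13: HIT. Cache (old->new): [23 52 75 13]
  37. access 23: HIT. Cache (old->new): [23 52 75 13]
  38. access 23: HIT. Cache (old->new): [23 52 75 13]
Total: 27 hits, 11 misses, 7 evictions

Answer: 13 23 52 75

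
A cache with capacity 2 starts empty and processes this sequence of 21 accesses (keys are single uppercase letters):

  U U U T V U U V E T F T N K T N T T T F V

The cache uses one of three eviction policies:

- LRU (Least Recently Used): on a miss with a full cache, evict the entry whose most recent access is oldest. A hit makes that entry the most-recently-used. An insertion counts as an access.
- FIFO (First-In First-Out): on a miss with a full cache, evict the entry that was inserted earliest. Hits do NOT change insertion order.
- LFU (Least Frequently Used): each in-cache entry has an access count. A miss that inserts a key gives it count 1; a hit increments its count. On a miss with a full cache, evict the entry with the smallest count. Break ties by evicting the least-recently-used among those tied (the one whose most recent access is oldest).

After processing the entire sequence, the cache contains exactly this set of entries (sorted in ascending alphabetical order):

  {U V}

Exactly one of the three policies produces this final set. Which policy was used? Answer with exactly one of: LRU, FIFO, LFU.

Answer: LFU

Derivation:
Simulating under each policy and comparing final sets:
  LRU: final set = {F V} -> differs
  FIFO: final set = {F V} -> differs
  LFU: final set = {U V} -> MATCHES target
Only LFU produces the target set.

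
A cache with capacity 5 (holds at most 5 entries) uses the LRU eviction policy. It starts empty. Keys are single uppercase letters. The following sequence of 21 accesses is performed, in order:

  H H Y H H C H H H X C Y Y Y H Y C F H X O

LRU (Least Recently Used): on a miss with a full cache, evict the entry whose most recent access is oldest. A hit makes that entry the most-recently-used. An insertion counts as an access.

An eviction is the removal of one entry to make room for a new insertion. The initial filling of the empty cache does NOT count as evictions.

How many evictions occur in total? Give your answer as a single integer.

LRU simulation (capacity=5):
  1. access H: MISS. Cache (LRU->MRU): [H]
  2. access H: HIT. Cache (LRU->MRU): [H]
  3. access Y: MISS. Cache (LRU->MRU): [H Y]
  4. access H: HIT. Cache (LRU->MRU): [Y H]
  5. access H: HIT. Cache (LRU->MRU): [Y H]
  6. access C: MISS. Cache (LRU->MRU): [Y H C]
  7. access H: HIT. Cache (LRU->MRU): [Y C H]
  8. access H: HIT. Cache (LRU->MRU): [Y C H]
  9. access H: HIT. Cache (LRU->MRU): [Y C H]
  10. access X: MISS. Cache (LRU->MRU): [Y C H X]
  11. access C: HIT. Cache (LRU->MRU): [Y H X C]
  12. access Y: HIT. Cache (LRU->MRU): [H X C Y]
  13. access Y: HIT. Cache (LRU->MRU): [H X C Y]
  14. access Y: HIT. Cache (LRU->MRU): [H X C Y]
  15. access H: HIT. Cache (LRU->MRU): [X C Y H]
  16. access Y: HIT. Cache (LRU->MRU): [X C H Y]
  17. access C: HIT. Cache (LRU->MRU): [X H Y C]
  18. access F: MISS. Cache (LRU->MRU): [X H Y C F]
  19. access H: HIT. Cache (LRU->MRU): [X Y C F H]
  20. access X: HIT. Cache (LRU->MRU): [Y C F H X]
  21. access O: MISS, evict Y. Cache (LRU->MRU): [C F H X O]
Total: 15 hits, 6 misses, 1 evictions

Answer: 1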